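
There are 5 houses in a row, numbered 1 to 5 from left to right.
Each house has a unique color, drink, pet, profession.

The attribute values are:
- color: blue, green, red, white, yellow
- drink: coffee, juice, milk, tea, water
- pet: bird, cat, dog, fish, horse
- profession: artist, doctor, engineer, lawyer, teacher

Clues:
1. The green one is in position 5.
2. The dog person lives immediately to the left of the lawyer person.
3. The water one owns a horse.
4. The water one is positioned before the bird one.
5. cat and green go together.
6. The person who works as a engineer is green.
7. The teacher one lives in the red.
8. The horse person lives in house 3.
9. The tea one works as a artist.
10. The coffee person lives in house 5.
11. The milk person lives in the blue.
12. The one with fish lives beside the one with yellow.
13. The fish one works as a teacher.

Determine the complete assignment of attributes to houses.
Solution:

House | Color | Drink | Pet | Profession
----------------------------------------
  1   | red | juice | fish | teacher
  2   | yellow | tea | dog | artist
  3   | white | water | horse | lawyer
  4   | blue | milk | bird | doctor
  5   | green | coffee | cat | engineer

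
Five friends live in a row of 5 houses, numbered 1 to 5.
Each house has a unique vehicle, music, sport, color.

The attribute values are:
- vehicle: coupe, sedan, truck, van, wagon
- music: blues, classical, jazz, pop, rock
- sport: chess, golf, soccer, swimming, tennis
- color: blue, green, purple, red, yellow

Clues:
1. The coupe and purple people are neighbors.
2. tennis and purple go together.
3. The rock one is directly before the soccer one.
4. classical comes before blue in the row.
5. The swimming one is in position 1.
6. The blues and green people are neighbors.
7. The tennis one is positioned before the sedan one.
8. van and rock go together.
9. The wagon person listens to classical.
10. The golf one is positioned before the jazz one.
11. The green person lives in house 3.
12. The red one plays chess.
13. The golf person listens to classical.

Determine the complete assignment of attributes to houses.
Solution:

House | Vehicle | Music | Sport | Color
---------------------------------------
  1   | coupe | pop | swimming | yellow
  2   | truck | blues | tennis | purple
  3   | wagon | classical | golf | green
  4   | van | rock | chess | red
  5   | sedan | jazz | soccer | blue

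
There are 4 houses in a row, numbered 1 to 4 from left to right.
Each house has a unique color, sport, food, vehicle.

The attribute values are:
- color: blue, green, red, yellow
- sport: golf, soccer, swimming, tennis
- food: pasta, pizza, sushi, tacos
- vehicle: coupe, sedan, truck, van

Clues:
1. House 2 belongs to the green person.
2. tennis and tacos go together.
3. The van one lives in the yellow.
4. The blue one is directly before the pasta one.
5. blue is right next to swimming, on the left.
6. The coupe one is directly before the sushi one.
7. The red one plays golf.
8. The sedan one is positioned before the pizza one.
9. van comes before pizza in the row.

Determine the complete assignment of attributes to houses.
Solution:

House | Color | Sport | Food | Vehicle
--------------------------------------
  1   | blue | tennis | tacos | sedan
  2   | green | swimming | pasta | coupe
  3   | yellow | soccer | sushi | van
  4   | red | golf | pizza | truck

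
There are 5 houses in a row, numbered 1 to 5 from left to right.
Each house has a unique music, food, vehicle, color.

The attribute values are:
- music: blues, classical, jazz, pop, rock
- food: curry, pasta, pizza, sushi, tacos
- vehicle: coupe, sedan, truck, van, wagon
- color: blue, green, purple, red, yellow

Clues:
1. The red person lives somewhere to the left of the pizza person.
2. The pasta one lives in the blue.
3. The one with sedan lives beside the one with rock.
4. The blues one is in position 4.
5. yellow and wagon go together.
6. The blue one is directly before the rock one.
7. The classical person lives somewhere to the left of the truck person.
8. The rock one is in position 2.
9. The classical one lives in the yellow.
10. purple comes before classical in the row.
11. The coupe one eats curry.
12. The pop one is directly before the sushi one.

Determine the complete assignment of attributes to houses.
Solution:

House | Music | Food | Vehicle | Color
--------------------------------------
  1   | pop | pasta | sedan | blue
  2   | rock | sushi | van | purple
  3   | classical | tacos | wagon | yellow
  4   | blues | curry | coupe | red
  5   | jazz | pizza | truck | green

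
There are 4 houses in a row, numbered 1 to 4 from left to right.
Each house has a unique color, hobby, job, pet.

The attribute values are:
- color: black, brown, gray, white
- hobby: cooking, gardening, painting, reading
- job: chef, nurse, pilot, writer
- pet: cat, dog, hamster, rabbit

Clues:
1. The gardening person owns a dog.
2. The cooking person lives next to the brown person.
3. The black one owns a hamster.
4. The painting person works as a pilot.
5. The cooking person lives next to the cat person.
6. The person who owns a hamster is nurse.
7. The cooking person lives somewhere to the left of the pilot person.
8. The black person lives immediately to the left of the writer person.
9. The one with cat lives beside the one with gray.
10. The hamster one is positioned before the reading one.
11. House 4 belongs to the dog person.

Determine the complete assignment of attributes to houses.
Solution:

House | Color | Hobby | Job | Pet
---------------------------------
  1   | black | cooking | nurse | hamster
  2   | brown | reading | writer | cat
  3   | gray | painting | pilot | rabbit
  4   | white | gardening | chef | dog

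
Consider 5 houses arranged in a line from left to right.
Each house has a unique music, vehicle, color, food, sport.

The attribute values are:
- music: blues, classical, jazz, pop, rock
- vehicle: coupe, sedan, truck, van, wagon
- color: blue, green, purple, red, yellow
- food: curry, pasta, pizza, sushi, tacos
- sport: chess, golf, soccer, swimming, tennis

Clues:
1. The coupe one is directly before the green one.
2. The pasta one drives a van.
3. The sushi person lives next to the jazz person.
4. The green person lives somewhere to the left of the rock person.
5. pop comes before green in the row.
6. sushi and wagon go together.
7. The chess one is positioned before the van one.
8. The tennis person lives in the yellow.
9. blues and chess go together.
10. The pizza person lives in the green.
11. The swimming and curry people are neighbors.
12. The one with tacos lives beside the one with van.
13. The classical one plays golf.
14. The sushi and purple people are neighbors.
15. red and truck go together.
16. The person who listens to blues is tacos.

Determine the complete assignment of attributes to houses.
Solution:

House | Music | Vehicle | Color | Food | Sport
----------------------------------------------
  1   | pop | wagon | blue | sushi | swimming
  2   | jazz | coupe | purple | curry | soccer
  3   | classical | sedan | green | pizza | golf
  4   | blues | truck | red | tacos | chess
  5   | rock | van | yellow | pasta | tennis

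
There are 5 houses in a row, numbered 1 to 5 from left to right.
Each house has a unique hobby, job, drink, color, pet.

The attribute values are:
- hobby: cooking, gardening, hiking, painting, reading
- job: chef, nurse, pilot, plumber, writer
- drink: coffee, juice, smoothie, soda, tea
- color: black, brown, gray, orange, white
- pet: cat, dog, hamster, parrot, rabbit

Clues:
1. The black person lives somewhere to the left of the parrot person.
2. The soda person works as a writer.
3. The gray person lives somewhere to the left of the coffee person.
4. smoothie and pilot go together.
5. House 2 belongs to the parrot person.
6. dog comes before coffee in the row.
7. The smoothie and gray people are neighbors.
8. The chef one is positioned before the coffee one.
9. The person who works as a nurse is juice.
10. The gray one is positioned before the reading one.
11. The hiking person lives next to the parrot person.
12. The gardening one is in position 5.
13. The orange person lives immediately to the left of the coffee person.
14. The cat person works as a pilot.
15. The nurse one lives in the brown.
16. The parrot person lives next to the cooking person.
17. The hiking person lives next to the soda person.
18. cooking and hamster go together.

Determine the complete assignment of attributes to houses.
Solution:

House | Hobby | Job | Drink | Color | Pet
-----------------------------------------
  1   | hiking | pilot | smoothie | black | cat
  2   | painting | writer | soda | gray | parrot
  3   | cooking | nurse | juice | brown | hamster
  4   | reading | chef | tea | orange | dog
  5   | gardening | plumber | coffee | white | rabbit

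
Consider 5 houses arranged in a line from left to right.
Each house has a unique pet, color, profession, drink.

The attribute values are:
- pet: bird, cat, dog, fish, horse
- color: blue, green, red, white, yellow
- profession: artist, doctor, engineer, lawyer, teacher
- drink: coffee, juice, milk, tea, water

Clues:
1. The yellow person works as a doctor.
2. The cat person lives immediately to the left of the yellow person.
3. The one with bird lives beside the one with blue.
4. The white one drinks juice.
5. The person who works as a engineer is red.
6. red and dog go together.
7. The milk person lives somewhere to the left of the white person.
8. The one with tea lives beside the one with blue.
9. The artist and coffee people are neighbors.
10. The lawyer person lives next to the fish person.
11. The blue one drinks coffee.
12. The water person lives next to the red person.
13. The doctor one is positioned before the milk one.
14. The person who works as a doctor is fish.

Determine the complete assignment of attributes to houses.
Solution:

House | Pet | Color | Profession | Drink
----------------------------------------
  1   | bird | green | artist | tea
  2   | cat | blue | lawyer | coffee
  3   | fish | yellow | doctor | water
  4   | dog | red | engineer | milk
  5   | horse | white | teacher | juice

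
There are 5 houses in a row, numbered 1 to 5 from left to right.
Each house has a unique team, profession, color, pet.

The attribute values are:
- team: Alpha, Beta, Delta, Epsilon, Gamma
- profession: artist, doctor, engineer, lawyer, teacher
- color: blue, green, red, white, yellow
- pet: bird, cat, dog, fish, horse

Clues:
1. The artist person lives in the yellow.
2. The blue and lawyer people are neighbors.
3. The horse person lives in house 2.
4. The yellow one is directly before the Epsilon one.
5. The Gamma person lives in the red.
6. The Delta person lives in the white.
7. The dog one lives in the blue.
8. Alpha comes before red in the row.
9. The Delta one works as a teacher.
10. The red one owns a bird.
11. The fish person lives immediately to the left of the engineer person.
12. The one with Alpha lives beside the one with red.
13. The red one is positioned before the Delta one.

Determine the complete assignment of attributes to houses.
Solution:

House | Team | Profession | Color | Pet
---------------------------------------
  1   | Beta | artist | yellow | fish
  2   | Epsilon | engineer | green | horse
  3   | Alpha | doctor | blue | dog
  4   | Gamma | lawyer | red | bird
  5   | Delta | teacher | white | cat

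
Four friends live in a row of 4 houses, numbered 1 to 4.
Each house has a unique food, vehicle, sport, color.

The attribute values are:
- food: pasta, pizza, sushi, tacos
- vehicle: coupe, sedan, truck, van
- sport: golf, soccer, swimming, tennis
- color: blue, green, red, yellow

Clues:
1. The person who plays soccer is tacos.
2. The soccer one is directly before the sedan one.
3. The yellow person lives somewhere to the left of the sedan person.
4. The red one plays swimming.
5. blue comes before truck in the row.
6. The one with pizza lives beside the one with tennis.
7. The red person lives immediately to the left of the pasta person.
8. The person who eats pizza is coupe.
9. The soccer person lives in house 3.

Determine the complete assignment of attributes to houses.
Solution:

House | Food | Vehicle | Sport | Color
--------------------------------------
  1   | pizza | coupe | swimming | red
  2   | pasta | van | tennis | blue
  3   | tacos | truck | soccer | yellow
  4   | sushi | sedan | golf | green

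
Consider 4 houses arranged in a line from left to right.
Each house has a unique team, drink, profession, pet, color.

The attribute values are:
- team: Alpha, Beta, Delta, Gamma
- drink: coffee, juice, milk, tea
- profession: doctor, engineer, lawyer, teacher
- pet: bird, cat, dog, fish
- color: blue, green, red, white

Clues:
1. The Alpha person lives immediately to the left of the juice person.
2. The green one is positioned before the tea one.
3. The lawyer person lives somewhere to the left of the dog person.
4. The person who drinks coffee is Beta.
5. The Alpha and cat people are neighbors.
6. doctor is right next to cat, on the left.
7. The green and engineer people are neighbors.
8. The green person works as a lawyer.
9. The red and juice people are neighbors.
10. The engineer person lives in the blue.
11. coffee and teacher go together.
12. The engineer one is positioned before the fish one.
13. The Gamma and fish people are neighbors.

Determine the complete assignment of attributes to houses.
Solution:

House | Team | Drink | Profession | Pet | Color
-----------------------------------------------
  1   | Alpha | milk | doctor | bird | red
  2   | Delta | juice | lawyer | cat | green
  3   | Gamma | tea | engineer | dog | blue
  4   | Beta | coffee | teacher | fish | white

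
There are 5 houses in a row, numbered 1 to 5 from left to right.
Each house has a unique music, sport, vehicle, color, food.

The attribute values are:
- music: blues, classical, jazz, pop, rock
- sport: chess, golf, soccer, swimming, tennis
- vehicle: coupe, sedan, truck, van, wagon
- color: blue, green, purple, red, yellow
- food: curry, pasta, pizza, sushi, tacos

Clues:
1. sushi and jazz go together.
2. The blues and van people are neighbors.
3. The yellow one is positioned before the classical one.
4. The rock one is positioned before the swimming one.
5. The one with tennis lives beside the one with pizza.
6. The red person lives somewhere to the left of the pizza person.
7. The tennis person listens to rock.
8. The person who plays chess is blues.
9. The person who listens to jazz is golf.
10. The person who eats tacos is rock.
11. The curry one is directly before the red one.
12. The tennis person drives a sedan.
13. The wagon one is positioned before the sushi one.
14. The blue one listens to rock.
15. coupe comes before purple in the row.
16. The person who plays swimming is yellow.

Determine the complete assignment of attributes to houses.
Solution:

House | Music | Sport | Vehicle | Color | Food
----------------------------------------------
  1   | blues | chess | wagon | green | curry
  2   | jazz | golf | van | red | sushi
  3   | rock | tennis | sedan | blue | tacos
  4   | pop | swimming | coupe | yellow | pizza
  5   | classical | soccer | truck | purple | pasta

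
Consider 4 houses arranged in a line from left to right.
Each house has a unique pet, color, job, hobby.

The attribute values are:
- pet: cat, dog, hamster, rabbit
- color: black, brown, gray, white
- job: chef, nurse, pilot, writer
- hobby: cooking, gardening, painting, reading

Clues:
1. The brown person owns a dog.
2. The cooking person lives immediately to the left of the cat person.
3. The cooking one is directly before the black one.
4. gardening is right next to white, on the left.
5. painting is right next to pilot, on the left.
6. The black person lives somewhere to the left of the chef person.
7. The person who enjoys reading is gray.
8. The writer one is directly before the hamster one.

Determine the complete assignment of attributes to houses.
Solution:

House | Pet | Color | Job | Hobby
---------------------------------
  1   | dog | brown | nurse | cooking
  2   | cat | black | writer | gardening
  3   | hamster | white | chef | painting
  4   | rabbit | gray | pilot | reading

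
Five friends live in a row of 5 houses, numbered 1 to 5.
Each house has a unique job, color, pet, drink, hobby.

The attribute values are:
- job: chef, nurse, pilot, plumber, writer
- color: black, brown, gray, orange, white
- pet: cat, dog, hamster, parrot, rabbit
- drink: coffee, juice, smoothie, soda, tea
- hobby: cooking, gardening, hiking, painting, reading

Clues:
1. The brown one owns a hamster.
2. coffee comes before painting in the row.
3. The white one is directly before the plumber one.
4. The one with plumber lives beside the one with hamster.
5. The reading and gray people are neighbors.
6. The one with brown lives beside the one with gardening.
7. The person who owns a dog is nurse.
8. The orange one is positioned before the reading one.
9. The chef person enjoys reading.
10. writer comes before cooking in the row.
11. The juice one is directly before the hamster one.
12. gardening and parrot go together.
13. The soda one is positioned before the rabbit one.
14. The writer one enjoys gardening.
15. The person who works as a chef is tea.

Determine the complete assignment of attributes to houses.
Solution:

House | Job | Color | Pet | Drink | Hobby
-----------------------------------------
  1   | nurse | white | dog | coffee | hiking
  2   | plumber | orange | cat | juice | painting
  3   | chef | brown | hamster | tea | reading
  4   | writer | gray | parrot | soda | gardening
  5   | pilot | black | rabbit | smoothie | cooking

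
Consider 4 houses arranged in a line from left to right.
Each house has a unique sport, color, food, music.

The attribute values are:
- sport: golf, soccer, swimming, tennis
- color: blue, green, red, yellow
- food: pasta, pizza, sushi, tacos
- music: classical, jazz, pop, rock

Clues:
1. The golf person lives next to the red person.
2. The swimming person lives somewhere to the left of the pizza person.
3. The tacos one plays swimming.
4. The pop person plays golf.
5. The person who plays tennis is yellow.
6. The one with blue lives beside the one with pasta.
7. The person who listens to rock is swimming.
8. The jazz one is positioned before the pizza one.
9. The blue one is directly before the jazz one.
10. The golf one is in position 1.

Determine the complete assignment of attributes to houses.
Solution:

House | Sport | Color | Food | Music
------------------------------------
  1   | golf | blue | sushi | pop
  2   | soccer | red | pasta | jazz
  3   | swimming | green | tacos | rock
  4   | tennis | yellow | pizza | classical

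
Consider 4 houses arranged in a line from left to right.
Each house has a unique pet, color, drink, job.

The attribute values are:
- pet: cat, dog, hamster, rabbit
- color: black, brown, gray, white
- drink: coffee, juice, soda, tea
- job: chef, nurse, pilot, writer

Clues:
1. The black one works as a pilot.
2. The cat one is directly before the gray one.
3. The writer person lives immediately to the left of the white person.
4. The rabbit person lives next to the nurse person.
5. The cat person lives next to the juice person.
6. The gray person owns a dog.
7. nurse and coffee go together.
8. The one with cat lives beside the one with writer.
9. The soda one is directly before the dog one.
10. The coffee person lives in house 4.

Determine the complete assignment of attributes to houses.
Solution:

House | Pet | Color | Drink | Job
---------------------------------
  1   | cat | black | soda | pilot
  2   | dog | gray | juice | writer
  3   | rabbit | white | tea | chef
  4   | hamster | brown | coffee | nurse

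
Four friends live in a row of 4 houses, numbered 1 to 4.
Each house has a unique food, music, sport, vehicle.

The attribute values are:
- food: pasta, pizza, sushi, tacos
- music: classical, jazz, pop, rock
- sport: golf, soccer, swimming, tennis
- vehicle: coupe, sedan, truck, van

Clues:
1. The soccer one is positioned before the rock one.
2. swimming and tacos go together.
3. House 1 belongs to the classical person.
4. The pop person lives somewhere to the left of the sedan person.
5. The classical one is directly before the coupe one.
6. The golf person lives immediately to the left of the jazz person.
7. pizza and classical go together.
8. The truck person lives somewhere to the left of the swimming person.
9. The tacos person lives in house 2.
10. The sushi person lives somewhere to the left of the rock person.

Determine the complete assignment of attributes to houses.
Solution:

House | Food | Music | Sport | Vehicle
--------------------------------------
  1   | pizza | classical | golf | truck
  2   | tacos | jazz | swimming | coupe
  3   | sushi | pop | soccer | van
  4   | pasta | rock | tennis | sedan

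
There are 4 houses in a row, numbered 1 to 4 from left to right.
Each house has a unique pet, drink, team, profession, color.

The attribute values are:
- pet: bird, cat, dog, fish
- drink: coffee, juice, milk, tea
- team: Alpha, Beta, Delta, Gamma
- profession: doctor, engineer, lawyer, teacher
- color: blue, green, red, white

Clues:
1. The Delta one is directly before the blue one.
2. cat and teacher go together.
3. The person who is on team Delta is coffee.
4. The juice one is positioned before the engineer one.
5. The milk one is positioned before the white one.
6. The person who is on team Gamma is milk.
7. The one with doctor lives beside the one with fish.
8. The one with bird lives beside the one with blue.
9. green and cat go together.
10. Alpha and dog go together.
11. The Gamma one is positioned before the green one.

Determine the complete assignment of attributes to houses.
Solution:

House | Pet | Drink | Team | Profession | Color
-----------------------------------------------
  1   | bird | coffee | Delta | doctor | red
  2   | fish | milk | Gamma | lawyer | blue
  3   | cat | juice | Beta | teacher | green
  4   | dog | tea | Alpha | engineer | white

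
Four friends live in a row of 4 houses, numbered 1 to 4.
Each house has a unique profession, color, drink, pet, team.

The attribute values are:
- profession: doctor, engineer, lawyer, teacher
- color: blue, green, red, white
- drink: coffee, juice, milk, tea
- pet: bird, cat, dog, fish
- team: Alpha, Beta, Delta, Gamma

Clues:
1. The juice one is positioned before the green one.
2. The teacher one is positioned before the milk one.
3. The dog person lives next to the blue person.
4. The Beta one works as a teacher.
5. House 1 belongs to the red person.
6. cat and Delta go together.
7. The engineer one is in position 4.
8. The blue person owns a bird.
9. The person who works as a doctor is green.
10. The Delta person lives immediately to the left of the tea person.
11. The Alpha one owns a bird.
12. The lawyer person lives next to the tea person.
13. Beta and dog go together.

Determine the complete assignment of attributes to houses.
Solution:

House | Profession | Color | Drink | Pet | Team
-----------------------------------------------
  1   | lawyer | red | juice | cat | Delta
  2   | doctor | green | tea | fish | Gamma
  3   | teacher | white | coffee | dog | Beta
  4   | engineer | blue | milk | bird | Alpha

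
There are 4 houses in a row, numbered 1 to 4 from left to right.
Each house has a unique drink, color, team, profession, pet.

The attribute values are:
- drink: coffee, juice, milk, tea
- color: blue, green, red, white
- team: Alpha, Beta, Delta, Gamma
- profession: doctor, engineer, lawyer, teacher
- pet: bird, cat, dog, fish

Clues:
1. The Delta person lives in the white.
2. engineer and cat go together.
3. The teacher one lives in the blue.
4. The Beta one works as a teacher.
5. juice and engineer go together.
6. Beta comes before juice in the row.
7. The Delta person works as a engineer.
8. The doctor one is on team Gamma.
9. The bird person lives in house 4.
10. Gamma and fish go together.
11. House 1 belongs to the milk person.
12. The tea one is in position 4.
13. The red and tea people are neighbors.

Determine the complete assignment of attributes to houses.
Solution:

House | Drink | Color | Team | Profession | Pet
-----------------------------------------------
  1   | milk | blue | Beta | teacher | dog
  2   | juice | white | Delta | engineer | cat
  3   | coffee | red | Gamma | doctor | fish
  4   | tea | green | Alpha | lawyer | bird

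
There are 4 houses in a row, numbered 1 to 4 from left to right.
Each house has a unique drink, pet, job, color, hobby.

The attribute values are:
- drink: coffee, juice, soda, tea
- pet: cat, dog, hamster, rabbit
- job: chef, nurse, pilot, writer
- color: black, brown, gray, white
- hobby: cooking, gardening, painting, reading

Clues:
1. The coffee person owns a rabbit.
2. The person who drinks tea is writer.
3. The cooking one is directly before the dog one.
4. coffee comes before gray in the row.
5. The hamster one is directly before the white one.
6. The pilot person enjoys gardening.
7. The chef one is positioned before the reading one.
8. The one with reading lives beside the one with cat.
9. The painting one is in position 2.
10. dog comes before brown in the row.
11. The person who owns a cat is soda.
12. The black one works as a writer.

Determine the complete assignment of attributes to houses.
Solution:

House | Drink | Pet | Job | Color | Hobby
-----------------------------------------
  1   | tea | hamster | writer | black | cooking
  2   | juice | dog | chef | white | painting
  3   | coffee | rabbit | nurse | brown | reading
  4   | soda | cat | pilot | gray | gardening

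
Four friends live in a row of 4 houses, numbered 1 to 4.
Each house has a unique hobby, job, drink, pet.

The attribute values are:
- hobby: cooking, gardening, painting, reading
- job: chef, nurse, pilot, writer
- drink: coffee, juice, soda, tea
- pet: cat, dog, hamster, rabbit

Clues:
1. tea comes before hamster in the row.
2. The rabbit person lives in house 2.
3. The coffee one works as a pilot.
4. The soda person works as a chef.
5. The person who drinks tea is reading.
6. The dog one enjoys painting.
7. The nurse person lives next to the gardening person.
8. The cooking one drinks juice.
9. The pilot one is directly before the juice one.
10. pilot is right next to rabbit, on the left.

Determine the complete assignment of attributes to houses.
Solution:

House | Hobby | Job | Drink | Pet
---------------------------------
  1   | painting | pilot | coffee | dog
  2   | cooking | writer | juice | rabbit
  3   | reading | nurse | tea | cat
  4   | gardening | chef | soda | hamster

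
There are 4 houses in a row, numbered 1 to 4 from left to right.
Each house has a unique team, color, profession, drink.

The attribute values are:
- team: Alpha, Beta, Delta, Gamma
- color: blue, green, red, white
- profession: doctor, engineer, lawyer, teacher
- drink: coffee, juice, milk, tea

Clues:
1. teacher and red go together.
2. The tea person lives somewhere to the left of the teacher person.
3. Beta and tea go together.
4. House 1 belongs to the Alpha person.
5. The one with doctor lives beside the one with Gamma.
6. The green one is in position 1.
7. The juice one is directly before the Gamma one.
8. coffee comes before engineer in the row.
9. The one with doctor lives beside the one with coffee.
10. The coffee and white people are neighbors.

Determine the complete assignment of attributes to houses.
Solution:

House | Team | Color | Profession | Drink
-----------------------------------------
  1   | Alpha | green | doctor | juice
  2   | Gamma | blue | lawyer | coffee
  3   | Beta | white | engineer | tea
  4   | Delta | red | teacher | milk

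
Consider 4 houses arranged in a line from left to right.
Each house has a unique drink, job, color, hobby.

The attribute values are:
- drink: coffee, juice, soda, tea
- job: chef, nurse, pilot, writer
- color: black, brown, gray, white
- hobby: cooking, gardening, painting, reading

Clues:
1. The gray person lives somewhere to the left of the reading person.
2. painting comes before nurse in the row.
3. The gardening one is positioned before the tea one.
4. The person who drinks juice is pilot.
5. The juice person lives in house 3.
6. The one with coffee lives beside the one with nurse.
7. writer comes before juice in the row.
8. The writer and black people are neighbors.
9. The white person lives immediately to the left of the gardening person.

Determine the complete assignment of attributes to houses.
Solution:

House | Drink | Job | Color | Hobby
-----------------------------------
  1   | coffee | writer | white | painting
  2   | soda | nurse | black | gardening
  3   | juice | pilot | gray | cooking
  4   | tea | chef | brown | reading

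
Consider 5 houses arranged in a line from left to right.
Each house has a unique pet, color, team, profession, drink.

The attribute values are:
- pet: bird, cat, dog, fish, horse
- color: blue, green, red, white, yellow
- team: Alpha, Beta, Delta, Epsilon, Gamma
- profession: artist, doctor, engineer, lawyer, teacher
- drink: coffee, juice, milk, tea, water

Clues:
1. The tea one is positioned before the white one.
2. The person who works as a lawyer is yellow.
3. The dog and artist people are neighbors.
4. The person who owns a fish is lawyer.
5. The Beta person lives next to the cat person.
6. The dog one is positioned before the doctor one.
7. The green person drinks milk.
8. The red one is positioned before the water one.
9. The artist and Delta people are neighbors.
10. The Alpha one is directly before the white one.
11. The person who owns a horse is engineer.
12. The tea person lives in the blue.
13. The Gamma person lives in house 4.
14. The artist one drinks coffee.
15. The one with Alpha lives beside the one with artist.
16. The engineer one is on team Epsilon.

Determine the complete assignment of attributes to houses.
Solution:

House | Pet | Color | Team | Profession | Drink
-----------------------------------------------
  1   | dog | blue | Alpha | teacher | tea
  2   | bird | white | Beta | artist | coffee
  3   | cat | red | Delta | doctor | juice
  4   | fish | yellow | Gamma | lawyer | water
  5   | horse | green | Epsilon | engineer | milk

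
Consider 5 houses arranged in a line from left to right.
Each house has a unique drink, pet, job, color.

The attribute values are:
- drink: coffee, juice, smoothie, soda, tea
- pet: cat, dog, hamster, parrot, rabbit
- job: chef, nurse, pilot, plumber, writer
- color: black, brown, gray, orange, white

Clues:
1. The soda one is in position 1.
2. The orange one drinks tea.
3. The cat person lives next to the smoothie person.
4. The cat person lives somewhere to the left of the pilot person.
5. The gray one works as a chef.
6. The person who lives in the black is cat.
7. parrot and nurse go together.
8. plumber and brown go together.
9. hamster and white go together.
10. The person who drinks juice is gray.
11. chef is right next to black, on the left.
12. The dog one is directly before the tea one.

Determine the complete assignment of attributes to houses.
Solution:

House | Drink | Pet | Job | Color
---------------------------------
  1   | soda | dog | plumber | brown
  2   | tea | parrot | nurse | orange
  3   | juice | rabbit | chef | gray
  4   | coffee | cat | writer | black
  5   | smoothie | hamster | pilot | white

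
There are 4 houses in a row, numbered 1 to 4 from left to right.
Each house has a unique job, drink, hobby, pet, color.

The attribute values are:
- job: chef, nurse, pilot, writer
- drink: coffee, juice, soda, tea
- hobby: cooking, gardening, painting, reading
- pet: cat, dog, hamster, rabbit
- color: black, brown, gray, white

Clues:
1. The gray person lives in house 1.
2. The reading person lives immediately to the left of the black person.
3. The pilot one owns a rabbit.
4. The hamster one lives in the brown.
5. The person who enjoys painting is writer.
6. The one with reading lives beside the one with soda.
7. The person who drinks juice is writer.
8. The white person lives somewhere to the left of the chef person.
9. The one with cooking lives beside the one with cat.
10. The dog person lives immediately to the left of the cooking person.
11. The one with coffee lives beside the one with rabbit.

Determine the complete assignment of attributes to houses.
Solution:

House | Job | Drink | Hobby | Pet | Color
-----------------------------------------
  1   | nurse | coffee | reading | dog | gray
  2   | pilot | soda | cooking | rabbit | black
  3   | writer | juice | painting | cat | white
  4   | chef | tea | gardening | hamster | brown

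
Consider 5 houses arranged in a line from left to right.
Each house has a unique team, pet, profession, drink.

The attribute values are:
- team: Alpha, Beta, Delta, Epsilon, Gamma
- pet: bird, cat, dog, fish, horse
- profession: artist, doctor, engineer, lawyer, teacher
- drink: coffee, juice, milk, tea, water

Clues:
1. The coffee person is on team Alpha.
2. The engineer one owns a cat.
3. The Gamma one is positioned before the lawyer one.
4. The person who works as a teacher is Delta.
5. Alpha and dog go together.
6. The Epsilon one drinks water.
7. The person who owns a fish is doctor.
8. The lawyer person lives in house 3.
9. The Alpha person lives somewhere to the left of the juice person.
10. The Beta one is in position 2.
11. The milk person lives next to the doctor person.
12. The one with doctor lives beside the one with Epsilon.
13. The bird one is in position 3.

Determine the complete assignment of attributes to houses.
Solution:

House | Team | Pet | Profession | Drink
---------------------------------------
  1   | Gamma | cat | engineer | milk
  2   | Beta | fish | doctor | tea
  3   | Epsilon | bird | lawyer | water
  4   | Alpha | dog | artist | coffee
  5   | Delta | horse | teacher | juice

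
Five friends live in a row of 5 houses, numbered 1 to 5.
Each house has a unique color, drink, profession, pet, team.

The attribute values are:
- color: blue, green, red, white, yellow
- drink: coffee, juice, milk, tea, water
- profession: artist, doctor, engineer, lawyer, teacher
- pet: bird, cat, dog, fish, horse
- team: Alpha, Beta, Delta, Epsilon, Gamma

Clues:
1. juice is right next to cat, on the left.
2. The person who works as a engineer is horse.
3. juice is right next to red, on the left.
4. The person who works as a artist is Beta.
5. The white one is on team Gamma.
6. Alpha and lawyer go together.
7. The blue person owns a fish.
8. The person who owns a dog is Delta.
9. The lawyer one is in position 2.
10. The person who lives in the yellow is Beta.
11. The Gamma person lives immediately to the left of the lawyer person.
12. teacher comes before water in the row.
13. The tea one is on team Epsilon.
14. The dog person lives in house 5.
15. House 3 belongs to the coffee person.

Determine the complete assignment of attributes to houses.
Solution:

House | Color | Drink | Profession | Pet | Team
-----------------------------------------------
  1   | white | juice | engineer | horse | Gamma
  2   | red | milk | lawyer | cat | Alpha
  3   | yellow | coffee | artist | bird | Beta
  4   | blue | tea | teacher | fish | Epsilon
  5   | green | water | doctor | dog | Delta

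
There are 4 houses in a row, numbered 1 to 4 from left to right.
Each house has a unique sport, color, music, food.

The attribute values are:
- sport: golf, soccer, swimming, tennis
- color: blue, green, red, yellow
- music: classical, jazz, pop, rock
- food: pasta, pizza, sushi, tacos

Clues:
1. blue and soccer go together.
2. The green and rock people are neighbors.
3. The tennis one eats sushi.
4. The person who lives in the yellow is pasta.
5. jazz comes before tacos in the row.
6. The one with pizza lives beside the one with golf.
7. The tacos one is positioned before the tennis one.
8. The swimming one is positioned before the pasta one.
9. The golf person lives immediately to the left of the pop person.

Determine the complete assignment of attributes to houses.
Solution:

House | Sport | Color | Music | Food
------------------------------------
  1   | swimming | green | jazz | pizza
  2   | golf | yellow | rock | pasta
  3   | soccer | blue | pop | tacos
  4   | tennis | red | classical | sushi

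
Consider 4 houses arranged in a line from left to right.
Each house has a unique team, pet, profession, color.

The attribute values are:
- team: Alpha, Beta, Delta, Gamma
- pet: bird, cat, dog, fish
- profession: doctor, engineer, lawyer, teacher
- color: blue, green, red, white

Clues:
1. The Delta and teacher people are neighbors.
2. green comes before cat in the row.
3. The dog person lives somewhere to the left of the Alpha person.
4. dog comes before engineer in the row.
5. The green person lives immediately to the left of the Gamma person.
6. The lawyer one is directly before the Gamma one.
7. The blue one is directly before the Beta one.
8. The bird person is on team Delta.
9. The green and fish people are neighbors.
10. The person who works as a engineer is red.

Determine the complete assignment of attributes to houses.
Solution:

House | Team | Pet | Profession | Color
---------------------------------------
  1   | Delta | bird | lawyer | green
  2   | Gamma | fish | teacher | blue
  3   | Beta | dog | doctor | white
  4   | Alpha | cat | engineer | red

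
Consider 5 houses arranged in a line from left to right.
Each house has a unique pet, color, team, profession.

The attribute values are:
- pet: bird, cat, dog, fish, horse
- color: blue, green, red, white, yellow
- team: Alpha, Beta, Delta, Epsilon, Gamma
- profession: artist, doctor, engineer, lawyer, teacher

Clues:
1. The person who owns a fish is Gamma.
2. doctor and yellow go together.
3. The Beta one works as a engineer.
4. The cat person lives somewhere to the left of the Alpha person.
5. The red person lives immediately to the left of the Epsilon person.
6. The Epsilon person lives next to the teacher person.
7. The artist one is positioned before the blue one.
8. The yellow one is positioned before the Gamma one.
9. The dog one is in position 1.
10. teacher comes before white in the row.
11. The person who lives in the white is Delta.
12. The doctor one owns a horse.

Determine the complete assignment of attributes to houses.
Solution:

House | Pet | Color | Team | Profession
---------------------------------------
  1   | dog | red | Beta | engineer
  2   | horse | yellow | Epsilon | doctor
  3   | fish | green | Gamma | teacher
  4   | cat | white | Delta | artist
  5   | bird | blue | Alpha | lawyer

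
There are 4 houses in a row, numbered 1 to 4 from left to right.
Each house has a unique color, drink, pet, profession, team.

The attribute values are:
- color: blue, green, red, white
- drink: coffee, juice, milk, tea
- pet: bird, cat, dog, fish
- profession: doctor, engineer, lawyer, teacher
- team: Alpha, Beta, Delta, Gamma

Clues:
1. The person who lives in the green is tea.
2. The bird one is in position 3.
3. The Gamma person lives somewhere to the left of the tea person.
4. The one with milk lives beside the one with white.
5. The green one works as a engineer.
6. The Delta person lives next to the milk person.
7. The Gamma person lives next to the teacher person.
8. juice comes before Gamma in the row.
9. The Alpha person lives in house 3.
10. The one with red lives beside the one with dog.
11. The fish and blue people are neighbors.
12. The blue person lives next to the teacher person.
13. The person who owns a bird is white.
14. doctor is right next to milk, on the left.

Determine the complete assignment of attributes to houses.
Solution:

House | Color | Drink | Pet | Profession | Team
-----------------------------------------------
  1   | red | juice | fish | doctor | Delta
  2   | blue | milk | dog | lawyer | Gamma
  3   | white | coffee | bird | teacher | Alpha
  4   | green | tea | cat | engineer | Beta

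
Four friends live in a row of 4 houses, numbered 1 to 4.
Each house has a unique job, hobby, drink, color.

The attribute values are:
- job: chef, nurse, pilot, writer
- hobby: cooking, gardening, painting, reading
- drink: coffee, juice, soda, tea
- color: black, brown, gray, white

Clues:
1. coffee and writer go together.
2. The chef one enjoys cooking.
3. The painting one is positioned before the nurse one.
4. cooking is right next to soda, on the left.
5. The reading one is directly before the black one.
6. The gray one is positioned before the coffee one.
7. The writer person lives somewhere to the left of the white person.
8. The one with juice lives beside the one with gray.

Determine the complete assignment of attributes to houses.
Solution:

House | Job | Hobby | Drink | Color
-----------------------------------
  1   | chef | cooking | juice | brown
  2   | pilot | reading | soda | gray
  3   | writer | painting | coffee | black
  4   | nurse | gardening | tea | white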